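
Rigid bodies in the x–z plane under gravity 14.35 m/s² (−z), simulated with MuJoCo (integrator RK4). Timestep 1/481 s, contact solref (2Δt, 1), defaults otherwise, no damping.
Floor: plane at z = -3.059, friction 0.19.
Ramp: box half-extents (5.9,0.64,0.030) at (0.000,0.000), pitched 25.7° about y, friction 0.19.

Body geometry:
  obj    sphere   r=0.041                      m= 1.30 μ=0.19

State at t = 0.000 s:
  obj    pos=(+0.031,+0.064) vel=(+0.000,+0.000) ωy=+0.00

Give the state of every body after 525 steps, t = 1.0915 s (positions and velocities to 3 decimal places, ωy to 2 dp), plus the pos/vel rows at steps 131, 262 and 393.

State at t = 1.0915 s:
  obj    pos=(+2.417,-1.084) vel=(+4.372,-2.104) ωy=+118.32

Key-timestep trajectory:
   step    t(s)  obj.x    obj.z    obj.vx   obj.vz 
    131  0.2723   +0.180  -0.008  +1.091  -0.525
    262  0.5447   +0.625  -0.222  +2.182  -1.050
    393  0.8170   +1.368  -0.580  +3.273  -1.575


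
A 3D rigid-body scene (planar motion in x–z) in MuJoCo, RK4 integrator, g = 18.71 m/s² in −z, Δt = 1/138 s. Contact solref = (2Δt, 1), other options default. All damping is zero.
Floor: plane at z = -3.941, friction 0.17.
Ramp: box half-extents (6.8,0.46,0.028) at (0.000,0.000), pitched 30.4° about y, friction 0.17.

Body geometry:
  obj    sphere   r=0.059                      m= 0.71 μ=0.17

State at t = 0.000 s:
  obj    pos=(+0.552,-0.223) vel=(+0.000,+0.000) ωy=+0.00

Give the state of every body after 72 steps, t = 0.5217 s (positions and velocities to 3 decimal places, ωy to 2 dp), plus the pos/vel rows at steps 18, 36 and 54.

State at t = 0.5217 s:
  obj    pos=(+1.346,-0.689) vel=(+3.044,-1.786) ωy=+59.75

Key-timestep trajectory:
   step    t(s)  obj.x    obj.z    obj.vx   obj.vz 
     18  0.1304   +0.602  -0.252  +0.762  -0.447
     36  0.2609   +0.751  -0.340  +1.523  -0.893
     54  0.3913   +0.999  -0.485  +2.284  -1.340


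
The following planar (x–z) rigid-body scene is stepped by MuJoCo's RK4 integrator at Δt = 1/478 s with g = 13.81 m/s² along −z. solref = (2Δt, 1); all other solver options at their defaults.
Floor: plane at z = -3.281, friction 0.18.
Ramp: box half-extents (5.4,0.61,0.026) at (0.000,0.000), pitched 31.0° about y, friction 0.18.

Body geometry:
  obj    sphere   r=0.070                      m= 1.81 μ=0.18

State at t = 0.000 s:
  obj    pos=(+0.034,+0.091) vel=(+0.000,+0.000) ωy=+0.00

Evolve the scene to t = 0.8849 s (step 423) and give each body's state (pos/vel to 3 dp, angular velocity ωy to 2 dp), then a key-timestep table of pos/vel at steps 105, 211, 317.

State at t = 0.8849 s:
  obj    pos=(+1.740,-0.933) vel=(+3.854,-2.316) ωy=+64.22

Key-timestep trajectory:
   step    t(s)  obj.x    obj.z    obj.vx   obj.vz 
    105  0.2197   +0.140  +0.028  +0.957  -0.575
    211  0.4414   +0.459  -0.164  +1.923  -1.155
    317  0.6632   +0.992  -0.484  +2.888  -1.735


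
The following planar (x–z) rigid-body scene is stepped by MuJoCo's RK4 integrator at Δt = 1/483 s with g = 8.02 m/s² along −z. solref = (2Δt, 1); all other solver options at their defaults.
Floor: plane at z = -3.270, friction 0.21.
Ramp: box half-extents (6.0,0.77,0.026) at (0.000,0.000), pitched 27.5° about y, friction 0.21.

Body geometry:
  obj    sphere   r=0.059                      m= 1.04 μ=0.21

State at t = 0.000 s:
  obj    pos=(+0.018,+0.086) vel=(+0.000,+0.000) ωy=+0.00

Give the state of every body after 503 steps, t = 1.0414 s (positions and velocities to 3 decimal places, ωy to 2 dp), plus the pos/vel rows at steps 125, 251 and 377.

State at t = 1.0414 s:
  obj    pos=(+1.291,-0.576) vel=(+2.444,-1.272) ωy=+46.68

Key-timestep trajectory:
   step    t(s)  obj.x    obj.z    obj.vx   obj.vz 
    125  0.2588   +0.097  +0.045  +0.607  -0.316
    251  0.5197   +0.335  -0.079  +1.219  -0.635
    377  0.7805   +0.733  -0.286  +1.831  -0.953


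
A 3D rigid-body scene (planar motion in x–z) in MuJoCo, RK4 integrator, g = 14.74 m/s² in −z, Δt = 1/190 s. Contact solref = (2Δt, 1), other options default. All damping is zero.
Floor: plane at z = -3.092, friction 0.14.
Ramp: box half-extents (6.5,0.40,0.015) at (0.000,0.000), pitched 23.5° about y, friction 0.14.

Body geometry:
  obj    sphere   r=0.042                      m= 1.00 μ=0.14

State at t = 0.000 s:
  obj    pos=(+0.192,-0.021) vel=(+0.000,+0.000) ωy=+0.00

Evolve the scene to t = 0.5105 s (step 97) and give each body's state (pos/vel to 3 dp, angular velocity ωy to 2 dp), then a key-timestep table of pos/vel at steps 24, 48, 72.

State at t = 0.5105 s:
  obj    pos=(+0.694,-0.240) vel=(+1.966,-0.855) ωy=+51.00

Key-timestep trajectory:
   step    t(s)  obj.x    obj.z    obj.vx   obj.vz 
     24  0.1263   +0.223  -0.035  +0.487  -0.212
     48  0.2526   +0.315  -0.075  +0.973  -0.423
     72  0.3789   +0.469  -0.142  +1.459  -0.635


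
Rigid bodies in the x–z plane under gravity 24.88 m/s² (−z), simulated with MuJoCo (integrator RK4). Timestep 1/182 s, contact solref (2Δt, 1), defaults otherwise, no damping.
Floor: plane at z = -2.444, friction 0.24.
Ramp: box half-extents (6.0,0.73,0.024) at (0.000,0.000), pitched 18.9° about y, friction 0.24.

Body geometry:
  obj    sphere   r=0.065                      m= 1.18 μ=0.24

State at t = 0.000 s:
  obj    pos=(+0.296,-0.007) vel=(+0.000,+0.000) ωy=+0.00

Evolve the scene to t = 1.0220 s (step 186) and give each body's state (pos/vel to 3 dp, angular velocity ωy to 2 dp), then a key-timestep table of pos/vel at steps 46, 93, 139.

State at t = 1.0220 s:
  obj    pos=(+3.140,-0.981) vel=(+5.566,-1.906) ωy=+90.49

Key-timestep trajectory:
   step    t(s)  obj.x    obj.z    obj.vx   obj.vz 
     46  0.2527   +0.470  -0.067  +1.377  -0.471
     93  0.5110   +1.007  -0.251  +2.783  -0.953
    139  0.7637   +1.884  -0.551  +4.159  -1.424


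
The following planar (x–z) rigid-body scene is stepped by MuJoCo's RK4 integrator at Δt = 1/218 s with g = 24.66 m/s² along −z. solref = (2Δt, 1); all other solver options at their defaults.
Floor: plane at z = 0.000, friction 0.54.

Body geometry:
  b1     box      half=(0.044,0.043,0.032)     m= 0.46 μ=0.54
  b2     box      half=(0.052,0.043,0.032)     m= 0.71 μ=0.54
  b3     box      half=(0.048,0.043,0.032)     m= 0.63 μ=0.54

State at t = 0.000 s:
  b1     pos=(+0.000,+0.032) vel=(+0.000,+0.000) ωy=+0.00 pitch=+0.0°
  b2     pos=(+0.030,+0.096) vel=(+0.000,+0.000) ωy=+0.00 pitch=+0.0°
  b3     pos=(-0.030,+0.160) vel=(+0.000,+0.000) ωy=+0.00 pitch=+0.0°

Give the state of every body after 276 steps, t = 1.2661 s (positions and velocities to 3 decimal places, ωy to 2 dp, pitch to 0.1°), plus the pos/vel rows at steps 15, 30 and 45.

State at t = 1.2661 s:
  b1     pos=(+0.001,+0.032) vel=(+0.000,+0.000) ωy=+0.00 pitch=+0.0°
  b2     pos=(+0.030,+0.096) vel=(+0.000,+0.000) ωy=+0.00 pitch=+0.0°
  b3     pos=(-0.098,+0.048) vel=(+0.000,+0.000) ωy=+0.00 pitch=-90.0°

Key-timestep trajectory:
   step    t(s)  b1.x    b1.z    b1.vx   b1.vz   b2.x    b2.z    b2.vx   b2.vz   b3.x    b3.z    b3.vx   b3.vz 
     15  0.0688   +0.000  +0.032  +0.001  +0.000   +0.030  +0.096  +0.002  +0.001   -0.037  +0.157  -0.233  -0.124
     30  0.1376   +0.000  +0.032  +0.000  +0.000   +0.030  +0.096  +0.000  +0.000   -0.060  +0.123  -0.374  -1.165
     45  0.2064   +0.001  +0.032  -0.001  +0.001   +0.030  +0.096  -0.002  +0.004   -0.099  +0.044  +0.028  +0.212


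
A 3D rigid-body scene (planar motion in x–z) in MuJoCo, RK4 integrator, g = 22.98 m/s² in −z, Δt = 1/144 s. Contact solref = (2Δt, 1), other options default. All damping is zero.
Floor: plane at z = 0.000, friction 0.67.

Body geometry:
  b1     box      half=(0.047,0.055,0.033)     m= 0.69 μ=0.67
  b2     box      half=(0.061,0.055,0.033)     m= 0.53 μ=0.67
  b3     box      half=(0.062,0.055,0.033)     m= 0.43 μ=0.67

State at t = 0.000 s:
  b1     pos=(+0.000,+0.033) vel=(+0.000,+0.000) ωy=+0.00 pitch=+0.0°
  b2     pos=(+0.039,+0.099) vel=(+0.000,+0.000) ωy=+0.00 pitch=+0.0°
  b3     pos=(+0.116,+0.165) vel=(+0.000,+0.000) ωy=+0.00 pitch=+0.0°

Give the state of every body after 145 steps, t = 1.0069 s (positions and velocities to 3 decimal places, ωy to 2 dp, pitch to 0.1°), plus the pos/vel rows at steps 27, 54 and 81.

State at t = 1.0069 s:
  b1     pos=(+0.000,+0.033) vel=(+0.000,+0.000) ωy=+0.00 pitch=+0.0°
  b2     pos=(+0.095,+0.061) vel=(+0.000,+0.000) ωy=+0.00 pitch=+90.0°
  b3     pos=(+0.224,+0.062) vel=(+0.000,+0.000) ωy=+0.00 pitch=+90.0°

Key-timestep trajectory:
   step    t(s)  b1.x    b1.z    b1.vx   b1.vz   b2.x    b2.z    b2.vx   b2.vz   b3.x    b3.z    b3.vx   b3.vz 
     27  0.1875   +0.000  +0.033  +0.000  +0.000   +0.087  +0.061  +0.702  -0.466   +0.191  +0.066  +0.274  +0.220
     54  0.3750   +0.000  +0.033  +0.000  +0.000   +0.118  +0.069  -0.096  -0.014   +0.241  +0.068  -0.040  -0.008
     81  0.5625   +0.000  +0.033  +0.000  +0.000   +0.094  +0.061  +0.289  -0.145   +0.224  +0.062  +0.290  -0.115


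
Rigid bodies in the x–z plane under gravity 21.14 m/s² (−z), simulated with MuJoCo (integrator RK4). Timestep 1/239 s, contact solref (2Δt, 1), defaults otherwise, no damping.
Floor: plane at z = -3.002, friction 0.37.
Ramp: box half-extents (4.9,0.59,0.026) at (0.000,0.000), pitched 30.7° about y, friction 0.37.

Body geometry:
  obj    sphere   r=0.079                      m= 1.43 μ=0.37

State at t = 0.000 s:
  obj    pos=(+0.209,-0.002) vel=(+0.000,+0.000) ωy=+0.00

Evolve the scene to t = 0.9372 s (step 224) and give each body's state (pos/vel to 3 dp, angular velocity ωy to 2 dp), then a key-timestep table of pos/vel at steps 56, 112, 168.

State at t = 0.9372 s:
  obj    pos=(+3.121,-1.731) vel=(+6.213,-3.689) ωy=+91.45

Key-timestep trajectory:
   step    t(s)  obj.x    obj.z    obj.vx   obj.vz 
     56  0.2343   +0.391  -0.110  +1.554  -0.922
    112  0.4686   +0.937  -0.434  +3.107  -1.845
    168  0.7029   +1.847  -0.974  +4.660  -2.767


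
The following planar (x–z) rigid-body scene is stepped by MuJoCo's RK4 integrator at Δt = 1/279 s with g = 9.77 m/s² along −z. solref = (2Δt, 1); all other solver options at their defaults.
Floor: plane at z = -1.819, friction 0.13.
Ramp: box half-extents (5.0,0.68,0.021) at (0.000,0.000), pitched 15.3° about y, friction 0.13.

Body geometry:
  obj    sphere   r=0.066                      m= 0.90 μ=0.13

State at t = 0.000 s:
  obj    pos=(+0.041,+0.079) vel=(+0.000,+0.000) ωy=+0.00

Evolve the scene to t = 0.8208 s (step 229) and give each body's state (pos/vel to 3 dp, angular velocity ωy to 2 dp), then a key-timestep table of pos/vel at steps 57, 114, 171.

State at t = 0.8208 s:
  obj    pos=(+0.639,-0.085) vel=(+1.458,-0.399) ωy=+22.90

Key-timestep trajectory:
   step    t(s)  obj.x    obj.z    obj.vx   obj.vz 
     57  0.2043   +0.078  +0.069  +0.363  -0.099
    114  0.4086   +0.189  +0.038  +0.726  -0.199
    171  0.6129   +0.375  -0.012  +1.089  -0.298


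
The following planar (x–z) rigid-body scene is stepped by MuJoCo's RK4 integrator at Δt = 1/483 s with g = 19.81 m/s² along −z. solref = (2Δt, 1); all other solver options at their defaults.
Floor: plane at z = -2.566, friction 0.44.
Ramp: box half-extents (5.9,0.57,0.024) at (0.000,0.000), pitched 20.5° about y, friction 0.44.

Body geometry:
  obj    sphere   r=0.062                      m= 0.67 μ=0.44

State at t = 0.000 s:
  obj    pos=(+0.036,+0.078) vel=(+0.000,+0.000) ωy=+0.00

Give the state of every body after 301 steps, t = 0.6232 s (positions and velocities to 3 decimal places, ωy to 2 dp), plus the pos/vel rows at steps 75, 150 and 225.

State at t = 0.6232 s:
  obj    pos=(+0.937,-0.259) vel=(+2.893,-1.082) ωy=+49.80

Key-timestep trajectory:
   step    t(s)  obj.x    obj.z    obj.vx   obj.vz 
     75  0.1553   +0.092  +0.057  +0.721  -0.270
    150  0.3106   +0.260  -0.005  +1.442  -0.539
    225  0.4658   +0.540  -0.110  +2.162  -0.808


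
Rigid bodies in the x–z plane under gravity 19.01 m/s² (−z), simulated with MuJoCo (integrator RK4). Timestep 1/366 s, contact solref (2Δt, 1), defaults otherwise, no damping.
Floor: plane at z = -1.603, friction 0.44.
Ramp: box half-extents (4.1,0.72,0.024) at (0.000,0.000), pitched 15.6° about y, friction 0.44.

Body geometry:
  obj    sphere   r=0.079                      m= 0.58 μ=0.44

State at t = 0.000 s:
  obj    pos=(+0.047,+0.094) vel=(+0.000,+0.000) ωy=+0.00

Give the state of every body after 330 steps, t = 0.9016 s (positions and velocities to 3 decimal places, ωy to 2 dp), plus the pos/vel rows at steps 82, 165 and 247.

State at t = 0.9016 s:
  obj    pos=(+1.477,-0.305) vel=(+3.171,-0.885) ωy=+41.67

Key-timestep trajectory:
   step    t(s)  obj.x    obj.z    obj.vx   obj.vz 
     82  0.2240   +0.135  +0.069  +0.788  -0.220
    165  0.4508   +0.404  -0.006  +1.586  -0.443
    247  0.6749   +0.848  -0.130  +2.374  -0.663


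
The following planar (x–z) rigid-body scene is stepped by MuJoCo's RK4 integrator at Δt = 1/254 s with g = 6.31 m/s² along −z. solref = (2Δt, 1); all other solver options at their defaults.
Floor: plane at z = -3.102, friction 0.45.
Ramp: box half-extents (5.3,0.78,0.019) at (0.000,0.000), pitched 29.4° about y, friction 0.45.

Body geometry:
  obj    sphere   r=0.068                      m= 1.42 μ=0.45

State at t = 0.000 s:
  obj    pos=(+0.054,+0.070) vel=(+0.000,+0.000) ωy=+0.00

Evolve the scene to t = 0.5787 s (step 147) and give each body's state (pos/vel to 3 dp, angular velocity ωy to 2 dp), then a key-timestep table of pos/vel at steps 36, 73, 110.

State at t = 0.5787 s:
  obj    pos=(+0.377,-0.112) vel=(+1.116,-0.629) ωy=+18.83

Key-timestep trajectory:
   step    t(s)  obj.x    obj.z    obj.vx   obj.vz 
     36  0.1417   +0.073  +0.059  +0.273  -0.154
     73  0.2874   +0.133  +0.025  +0.554  -0.312
    110  0.4331   +0.235  -0.032  +0.835  -0.470


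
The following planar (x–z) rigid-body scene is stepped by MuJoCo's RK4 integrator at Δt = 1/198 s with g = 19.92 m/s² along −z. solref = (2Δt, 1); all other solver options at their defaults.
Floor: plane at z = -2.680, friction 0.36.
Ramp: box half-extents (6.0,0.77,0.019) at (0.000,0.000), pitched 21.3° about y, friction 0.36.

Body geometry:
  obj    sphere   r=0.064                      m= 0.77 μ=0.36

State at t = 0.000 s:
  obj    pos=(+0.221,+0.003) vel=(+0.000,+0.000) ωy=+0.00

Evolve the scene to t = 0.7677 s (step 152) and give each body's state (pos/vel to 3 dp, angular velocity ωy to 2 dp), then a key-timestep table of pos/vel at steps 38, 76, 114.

State at t = 0.7677 s:
  obj    pos=(+1.640,-0.550) vel=(+3.697,-1.441) ωy=+61.98

Key-timestep trajectory:
   step    t(s)  obj.x    obj.z    obj.vx   obj.vz 
     38  0.1919   +0.310  -0.032  +0.924  -0.360
     76  0.3838   +0.576  -0.135  +1.849  -0.721
    114  0.5758   +1.019  -0.308  +2.773  -1.081


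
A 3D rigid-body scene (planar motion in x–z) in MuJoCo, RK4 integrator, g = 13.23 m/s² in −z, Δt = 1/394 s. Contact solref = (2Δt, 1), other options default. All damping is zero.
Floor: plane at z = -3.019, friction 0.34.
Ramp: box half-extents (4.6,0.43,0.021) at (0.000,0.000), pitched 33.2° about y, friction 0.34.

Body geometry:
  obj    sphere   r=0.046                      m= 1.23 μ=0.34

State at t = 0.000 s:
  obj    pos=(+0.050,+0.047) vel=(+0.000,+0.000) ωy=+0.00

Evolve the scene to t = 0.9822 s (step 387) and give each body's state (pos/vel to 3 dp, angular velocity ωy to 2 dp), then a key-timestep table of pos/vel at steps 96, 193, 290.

State at t = 0.9822 s:
  obj    pos=(+2.139,-1.320) vel=(+4.253,-2.783) ωy=+110.48

Key-timestep trajectory:
   step    t(s)  obj.x    obj.z    obj.vx   obj.vz 
     96  0.2437   +0.179  -0.037  +1.055  -0.690
    193  0.4898   +0.570  -0.293  +2.121  -1.388
    290  0.7360   +1.223  -0.720  +3.187  -2.086


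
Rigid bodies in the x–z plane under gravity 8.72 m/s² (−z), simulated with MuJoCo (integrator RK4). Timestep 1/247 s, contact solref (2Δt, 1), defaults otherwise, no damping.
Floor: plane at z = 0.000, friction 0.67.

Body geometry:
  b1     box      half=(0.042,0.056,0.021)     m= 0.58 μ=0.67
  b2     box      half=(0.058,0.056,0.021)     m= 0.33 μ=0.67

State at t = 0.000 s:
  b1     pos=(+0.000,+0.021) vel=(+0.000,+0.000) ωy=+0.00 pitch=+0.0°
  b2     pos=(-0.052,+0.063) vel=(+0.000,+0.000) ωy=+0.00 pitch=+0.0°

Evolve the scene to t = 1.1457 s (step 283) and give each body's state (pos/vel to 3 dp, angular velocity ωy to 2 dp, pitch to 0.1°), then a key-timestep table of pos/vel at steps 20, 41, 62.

State at t = 1.1457 s:
  b1     pos=(+0.000,+0.021) vel=(+0.000,+0.000) ωy=+0.00 pitch=+0.0°
  b2     pos=(-0.062,+0.053) vel=(+0.000,+0.000) ωy=+0.01 pitch=-38.5°

Key-timestep trajectory:
   step    t(s)  b1.x    b1.z    b1.vx   b1.vz   b2.x    b2.z    b2.vx   b2.vz 
     20  0.0810   +0.000  +0.021  +0.000  +0.000   -0.055  +0.061  -0.082  -0.064
     41  0.1660   +0.000  +0.021  +0.000  +0.000   -0.064  +0.052  -0.056  +0.127
     62  0.2510   +0.000  +0.021  +0.002  +0.000   -0.062  +0.053  +0.056  -0.018


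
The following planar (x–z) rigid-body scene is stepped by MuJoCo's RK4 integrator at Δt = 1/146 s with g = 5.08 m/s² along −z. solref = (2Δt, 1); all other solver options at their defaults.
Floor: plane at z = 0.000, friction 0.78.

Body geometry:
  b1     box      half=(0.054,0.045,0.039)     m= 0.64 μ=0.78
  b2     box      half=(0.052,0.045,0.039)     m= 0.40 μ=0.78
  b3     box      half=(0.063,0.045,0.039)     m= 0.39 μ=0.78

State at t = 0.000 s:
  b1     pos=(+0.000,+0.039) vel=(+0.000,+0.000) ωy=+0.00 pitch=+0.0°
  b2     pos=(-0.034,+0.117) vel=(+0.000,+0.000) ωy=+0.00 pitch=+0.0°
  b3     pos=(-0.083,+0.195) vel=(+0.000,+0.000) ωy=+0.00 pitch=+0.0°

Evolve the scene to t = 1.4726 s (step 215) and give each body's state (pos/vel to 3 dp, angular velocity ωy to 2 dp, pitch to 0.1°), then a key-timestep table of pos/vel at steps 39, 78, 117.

State at t = 1.4726 s:
  b1     pos=(+0.000,+0.039) vel=(+0.000,+0.000) ωy=+0.00 pitch=+0.0°
  b2     pos=(-0.098,+0.052) vel=(+0.000,+0.000) ωy=+0.00 pitch=-90.0°
  b3     pos=(-0.317,+0.039) vel=(+0.000,+0.000) ωy=+0.00 pitch=+180.0°

Key-timestep trajectory:
   step    t(s)  b1.x    b1.z    b1.vx   b1.vz   b2.x    b2.z    b2.vx   b2.vz   b3.x    b3.z    b3.vx   b3.vz 
     39  0.2671   +0.000  +0.039  +0.000  +0.000   -0.039  +0.119  -0.042  +0.016   -0.096  +0.191  -0.116  -0.043
     78  0.5342   +0.000  +0.039  +0.000  +0.000   -0.069  +0.119  -0.214  -0.092   -0.161  +0.134  -0.341  -0.582
    117  0.8014   +0.000  +0.039  +0.000  +0.000   -0.097  +0.052  +0.017  +0.042   -0.260  +0.074  -0.324  -0.041


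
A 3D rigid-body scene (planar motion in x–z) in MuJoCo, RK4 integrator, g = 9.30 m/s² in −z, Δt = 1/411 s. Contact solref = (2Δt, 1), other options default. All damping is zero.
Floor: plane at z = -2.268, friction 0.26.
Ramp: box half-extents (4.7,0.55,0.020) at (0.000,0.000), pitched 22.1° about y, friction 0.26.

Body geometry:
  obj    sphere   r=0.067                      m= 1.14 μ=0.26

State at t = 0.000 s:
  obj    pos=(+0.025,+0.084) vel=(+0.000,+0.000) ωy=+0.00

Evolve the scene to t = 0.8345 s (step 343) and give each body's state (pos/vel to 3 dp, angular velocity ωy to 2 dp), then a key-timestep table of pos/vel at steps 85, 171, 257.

State at t = 0.8345 s:
  obj    pos=(+0.831,-0.244) vel=(+1.933,-0.785) ωy=+31.13

Key-timestep trajectory:
   step    t(s)  obj.x    obj.z    obj.vx   obj.vz 
     85  0.2068   +0.074  +0.064  +0.479  -0.194
    171  0.4161   +0.225  +0.002  +0.963  -0.391
    257  0.6253   +0.478  -0.100  +1.448  -0.588


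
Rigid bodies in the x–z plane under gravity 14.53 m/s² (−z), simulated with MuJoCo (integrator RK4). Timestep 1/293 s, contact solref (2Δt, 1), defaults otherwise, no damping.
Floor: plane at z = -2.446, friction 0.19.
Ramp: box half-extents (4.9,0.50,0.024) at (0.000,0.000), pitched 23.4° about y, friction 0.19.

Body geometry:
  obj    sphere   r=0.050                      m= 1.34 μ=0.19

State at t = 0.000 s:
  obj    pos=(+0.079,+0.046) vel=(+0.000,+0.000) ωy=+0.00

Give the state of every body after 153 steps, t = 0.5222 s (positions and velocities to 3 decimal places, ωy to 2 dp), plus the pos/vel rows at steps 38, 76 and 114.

State at t = 0.5222 s:
  obj    pos=(+0.595,-0.177) vel=(+1.975,-0.855) ωy=+43.03

Key-timestep trajectory:
   step    t(s)  obj.x    obj.z    obj.vx   obj.vz 
     38  0.1297   +0.111  +0.033  +0.491  -0.212
     76  0.2594   +0.206  -0.009  +0.981  -0.425
    114  0.3891   +0.366  -0.078  +1.472  -0.637


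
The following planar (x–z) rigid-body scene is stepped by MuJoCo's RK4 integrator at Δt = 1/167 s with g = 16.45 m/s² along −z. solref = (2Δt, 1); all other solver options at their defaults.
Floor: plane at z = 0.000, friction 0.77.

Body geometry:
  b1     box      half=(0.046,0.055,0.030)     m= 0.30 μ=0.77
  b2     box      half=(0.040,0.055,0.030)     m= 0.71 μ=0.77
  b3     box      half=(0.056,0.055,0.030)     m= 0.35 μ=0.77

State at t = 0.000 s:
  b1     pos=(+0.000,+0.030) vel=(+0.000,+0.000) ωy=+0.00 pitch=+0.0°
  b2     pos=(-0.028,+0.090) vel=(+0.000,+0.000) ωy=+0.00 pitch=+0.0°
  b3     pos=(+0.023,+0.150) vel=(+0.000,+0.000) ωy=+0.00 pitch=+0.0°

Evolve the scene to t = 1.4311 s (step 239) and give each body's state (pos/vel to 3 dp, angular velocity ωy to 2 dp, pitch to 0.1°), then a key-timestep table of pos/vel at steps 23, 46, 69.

State at t = 1.4311 s:
  b1     pos=(+0.000,+0.030) vel=(+0.000,+0.000) ωy=+0.00 pitch=-0.1°
  b2     pos=(-0.028,+0.090) vel=(+0.000,+0.000) ωy=+0.00 pitch=-0.1°
  b3     pos=(+0.209,+0.030) vel=(+0.000,+0.000) ωy=+0.00 pitch=+180.0°

Key-timestep trajectory:
   step    t(s)  b1.x    b1.z    b1.vx   b1.vz   b2.x    b2.z    b2.vx   b2.vz   b3.x    b3.z    b3.vx   b3.vz 
     23  0.1377   +0.000  +0.030  +0.000  +0.000   -0.028  +0.090  -0.001  +0.001   +0.044  +0.127  +0.260  -0.631
     46  0.2754   +0.000  +0.030  +0.000  +0.000   -0.028  +0.090  +0.000  +0.000   +0.127  +0.057  +0.461  +0.264
     69  0.4132   +0.000  +0.030  +0.000  +0.000   -0.028  +0.090  +0.000  +0.000   +0.188  +0.051  +0.566  -0.392


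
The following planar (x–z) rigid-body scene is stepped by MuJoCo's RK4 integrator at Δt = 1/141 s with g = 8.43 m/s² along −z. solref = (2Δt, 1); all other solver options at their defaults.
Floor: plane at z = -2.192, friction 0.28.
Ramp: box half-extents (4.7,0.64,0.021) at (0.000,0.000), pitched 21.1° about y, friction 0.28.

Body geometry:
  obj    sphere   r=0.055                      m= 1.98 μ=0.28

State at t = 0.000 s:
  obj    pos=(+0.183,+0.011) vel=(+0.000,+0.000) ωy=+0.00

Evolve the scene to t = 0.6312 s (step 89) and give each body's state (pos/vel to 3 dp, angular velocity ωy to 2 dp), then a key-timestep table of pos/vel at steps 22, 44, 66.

State at t = 0.6312 s:
  obj    pos=(+0.586,-0.145) vel=(+1.277,-0.493) ωy=+24.87

Key-timestep trajectory:
   step    t(s)  obj.x    obj.z    obj.vx   obj.vz 
     22  0.1560   +0.208  +0.001  +0.316  -0.122
     44  0.3121   +0.281  -0.027  +0.631  -0.244
     66  0.4681   +0.405  -0.075  +0.947  -0.365


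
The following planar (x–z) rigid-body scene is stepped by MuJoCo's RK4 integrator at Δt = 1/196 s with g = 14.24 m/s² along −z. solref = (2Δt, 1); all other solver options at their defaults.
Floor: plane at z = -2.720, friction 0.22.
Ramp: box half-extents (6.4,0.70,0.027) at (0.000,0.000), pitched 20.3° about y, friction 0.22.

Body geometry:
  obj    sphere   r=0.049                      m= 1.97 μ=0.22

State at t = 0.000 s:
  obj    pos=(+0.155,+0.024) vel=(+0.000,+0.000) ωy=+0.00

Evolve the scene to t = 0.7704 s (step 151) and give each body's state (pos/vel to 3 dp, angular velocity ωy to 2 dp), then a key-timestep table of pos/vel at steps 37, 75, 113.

State at t = 0.7704 s:
  obj    pos=(+1.137,-0.340) vel=(+2.550,-0.943) ωy=+55.47

Key-timestep trajectory:
   step    t(s)  obj.x    obj.z    obj.vx   obj.vz 
     37  0.1888   +0.214  +0.002  +0.625  -0.231
     75  0.3827   +0.397  -0.066  +1.267  -0.469
    113  0.5765   +0.705  -0.180  +1.908  -0.706


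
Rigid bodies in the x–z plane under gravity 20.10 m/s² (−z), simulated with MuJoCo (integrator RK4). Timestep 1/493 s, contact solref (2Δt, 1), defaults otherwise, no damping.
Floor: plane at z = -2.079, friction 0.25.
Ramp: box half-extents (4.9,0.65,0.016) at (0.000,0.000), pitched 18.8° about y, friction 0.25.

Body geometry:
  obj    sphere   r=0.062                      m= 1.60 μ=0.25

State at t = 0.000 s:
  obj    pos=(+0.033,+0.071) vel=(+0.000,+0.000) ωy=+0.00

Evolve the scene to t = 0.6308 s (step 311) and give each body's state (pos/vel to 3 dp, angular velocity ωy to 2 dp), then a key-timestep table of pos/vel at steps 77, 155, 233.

State at t = 0.6308 s:
  obj    pos=(+0.905,-0.226) vel=(+2.763,-0.941) ωy=+47.07

Key-timestep trajectory:
   step    t(s)  obj.x    obj.z    obj.vx   obj.vz 
     77  0.1562   +0.086  +0.053  +0.684  -0.233
    155  0.3144   +0.250  -0.003  +1.377  -0.469
    233  0.4726   +0.522  -0.095  +2.070  -0.705


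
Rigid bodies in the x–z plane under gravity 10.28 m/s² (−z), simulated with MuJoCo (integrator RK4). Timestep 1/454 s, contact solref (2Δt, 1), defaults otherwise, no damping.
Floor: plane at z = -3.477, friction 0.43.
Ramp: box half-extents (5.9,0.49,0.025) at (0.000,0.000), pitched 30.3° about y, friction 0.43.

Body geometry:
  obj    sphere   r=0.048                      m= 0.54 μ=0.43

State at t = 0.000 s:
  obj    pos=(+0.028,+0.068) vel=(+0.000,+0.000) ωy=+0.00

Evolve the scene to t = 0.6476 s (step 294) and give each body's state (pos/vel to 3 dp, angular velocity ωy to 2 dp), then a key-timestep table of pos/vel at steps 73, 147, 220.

State at t = 0.6476 s:
  obj    pos=(+0.699,-0.324) vel=(+2.071,-1.210) ωy=+49.97

Key-timestep trajectory:
   step    t(s)  obj.x    obj.z    obj.vx   obj.vz 
     73  0.1608   +0.069  +0.044  +0.514  -0.301
    147  0.3238   +0.196  -0.030  +1.036  -0.605
    220  0.4846   +0.404  -0.151  +1.550  -0.906


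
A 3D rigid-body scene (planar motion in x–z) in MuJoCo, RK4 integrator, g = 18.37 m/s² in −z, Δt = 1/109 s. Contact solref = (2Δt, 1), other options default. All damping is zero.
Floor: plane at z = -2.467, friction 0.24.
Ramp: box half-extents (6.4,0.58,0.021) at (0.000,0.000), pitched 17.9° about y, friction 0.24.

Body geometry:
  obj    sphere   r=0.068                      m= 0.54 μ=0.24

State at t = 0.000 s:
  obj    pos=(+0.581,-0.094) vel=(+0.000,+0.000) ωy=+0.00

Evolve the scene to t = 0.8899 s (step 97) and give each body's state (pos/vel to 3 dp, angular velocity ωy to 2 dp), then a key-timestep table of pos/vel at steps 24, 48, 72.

State at t = 0.8899 s:
  obj    pos=(+2.101,-0.585) vel=(+3.415,-1.103) ωy=+52.76

Key-timestep trajectory:
   step    t(s)  obj.x    obj.z    obj.vx   obj.vz 
     24  0.2202   +0.674  -0.124  +0.845  -0.273
     48  0.4404   +0.953  -0.214  +1.690  -0.546
     72  0.6606   +1.418  -0.365  +2.535  -0.819


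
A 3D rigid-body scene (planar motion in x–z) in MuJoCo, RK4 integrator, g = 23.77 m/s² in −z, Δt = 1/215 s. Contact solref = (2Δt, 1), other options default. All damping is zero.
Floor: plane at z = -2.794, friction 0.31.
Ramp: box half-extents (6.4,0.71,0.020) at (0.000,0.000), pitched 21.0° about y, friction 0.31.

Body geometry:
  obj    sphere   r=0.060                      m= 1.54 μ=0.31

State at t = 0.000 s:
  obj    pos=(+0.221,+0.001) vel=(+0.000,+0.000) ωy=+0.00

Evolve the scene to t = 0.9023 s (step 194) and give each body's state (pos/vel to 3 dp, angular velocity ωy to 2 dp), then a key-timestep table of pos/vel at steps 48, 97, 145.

State at t = 0.9023 s:
  obj    pos=(+2.534,-0.887) vel=(+5.126,-1.968) ωy=+91.49

Key-timestep trajectory:
   step    t(s)  obj.x    obj.z    obj.vx   obj.vz 
     48  0.2233   +0.363  -0.054  +1.268  -0.487
     97  0.4512   +0.799  -0.221  +2.563  -0.984
    145  0.6744   +1.513  -0.495  +3.831  -1.471


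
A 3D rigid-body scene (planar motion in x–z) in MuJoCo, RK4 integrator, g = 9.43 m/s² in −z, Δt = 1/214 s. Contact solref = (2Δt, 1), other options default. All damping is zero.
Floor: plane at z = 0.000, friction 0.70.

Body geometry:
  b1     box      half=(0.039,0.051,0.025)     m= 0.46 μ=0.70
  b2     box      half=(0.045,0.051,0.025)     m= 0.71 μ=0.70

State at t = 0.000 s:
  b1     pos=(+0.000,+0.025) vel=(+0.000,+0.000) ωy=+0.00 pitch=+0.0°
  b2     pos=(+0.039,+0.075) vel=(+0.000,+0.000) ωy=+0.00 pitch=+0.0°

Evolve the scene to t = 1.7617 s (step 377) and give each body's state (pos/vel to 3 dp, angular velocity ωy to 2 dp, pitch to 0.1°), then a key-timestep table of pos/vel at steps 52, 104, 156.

State at t = 1.7617 s:
  b1     pos=(+0.000,+0.025) vel=(+0.000,+0.000) ωy=+0.00 pitch=+0.0°
  b2     pos=(+0.150,+0.025) vel=(+0.000,+0.000) ωy=+0.00 pitch=+180.0°

Key-timestep trajectory:
   step    t(s)  b1.x    b1.z    b1.vx   b1.vz   b2.x    b2.z    b2.vx   b2.vz 
     52  0.2430   +0.000  +0.025  +0.000  +0.000   +0.040  +0.075  +0.014  -0.001
    104  0.4860   +0.000  +0.025  +0.000  +0.000   +0.059  +0.064  +0.188  -0.260
    156  0.7290   +0.000  +0.025  +0.000  +0.000   +0.108  +0.051  +0.141  -0.013


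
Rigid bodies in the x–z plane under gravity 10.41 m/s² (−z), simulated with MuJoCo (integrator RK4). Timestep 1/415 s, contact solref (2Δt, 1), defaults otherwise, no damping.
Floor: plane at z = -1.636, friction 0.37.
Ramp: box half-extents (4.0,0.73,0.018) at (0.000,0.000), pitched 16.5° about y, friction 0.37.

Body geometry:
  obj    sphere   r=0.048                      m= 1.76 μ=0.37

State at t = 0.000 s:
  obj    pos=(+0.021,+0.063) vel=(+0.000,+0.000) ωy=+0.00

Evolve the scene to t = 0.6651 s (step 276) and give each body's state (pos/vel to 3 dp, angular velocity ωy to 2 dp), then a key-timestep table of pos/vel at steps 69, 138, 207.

State at t = 0.6651 s:
  obj    pos=(+0.469,-0.070) vel=(+1.347,-0.399) ωy=+29.26

Key-timestep trajectory:
   step    t(s)  obj.x    obj.z    obj.vx   obj.vz 
     69  0.1663   +0.049  +0.054  +0.337  -0.100
    138  0.3325   +0.133  +0.029  +0.673  -0.199
    207  0.4988   +0.273  -0.012  +1.010  -0.299


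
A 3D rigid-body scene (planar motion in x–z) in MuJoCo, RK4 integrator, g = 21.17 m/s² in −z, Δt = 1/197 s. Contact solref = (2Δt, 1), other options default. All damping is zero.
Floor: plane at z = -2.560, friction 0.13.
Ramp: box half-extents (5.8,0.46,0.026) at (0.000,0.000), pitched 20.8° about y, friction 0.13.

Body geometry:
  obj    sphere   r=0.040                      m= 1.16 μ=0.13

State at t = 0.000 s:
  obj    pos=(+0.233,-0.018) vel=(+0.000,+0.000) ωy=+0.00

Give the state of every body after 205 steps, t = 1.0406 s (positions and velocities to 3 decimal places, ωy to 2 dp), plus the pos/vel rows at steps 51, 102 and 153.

State at t = 1.0406 s:
  obj    pos=(+2.951,-1.051) vel=(+5.224,-1.984) ωy=+139.66

Key-timestep trajectory:
   step    t(s)  obj.x    obj.z    obj.vx   obj.vz 
     51  0.2589   +0.401  -0.082  +1.300  -0.494
    102  0.5178   +0.906  -0.274  +2.600  -0.987
    153  0.7766   +1.747  -0.593  +3.899  -1.481


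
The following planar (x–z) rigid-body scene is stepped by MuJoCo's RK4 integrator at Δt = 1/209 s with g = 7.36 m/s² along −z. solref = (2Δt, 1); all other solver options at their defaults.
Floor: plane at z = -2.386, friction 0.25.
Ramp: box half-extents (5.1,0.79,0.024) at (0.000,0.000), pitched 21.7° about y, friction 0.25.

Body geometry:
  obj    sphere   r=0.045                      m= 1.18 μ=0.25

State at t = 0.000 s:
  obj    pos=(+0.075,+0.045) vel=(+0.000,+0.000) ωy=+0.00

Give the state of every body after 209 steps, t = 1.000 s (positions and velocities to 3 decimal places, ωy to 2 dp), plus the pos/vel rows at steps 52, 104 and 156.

State at t = 1.000 s:
  obj    pos=(+0.978,-0.315) vel=(+1.806,-0.719) ωy=+43.19

Key-timestep trajectory:
   step    t(s)  obj.x    obj.z    obj.vx   obj.vz 
     52  0.2488   +0.131  +0.022  +0.449  -0.179
    104  0.4976   +0.299  -0.045  +0.899  -0.358
    156  0.7464   +0.578  -0.156  +1.348  -0.536


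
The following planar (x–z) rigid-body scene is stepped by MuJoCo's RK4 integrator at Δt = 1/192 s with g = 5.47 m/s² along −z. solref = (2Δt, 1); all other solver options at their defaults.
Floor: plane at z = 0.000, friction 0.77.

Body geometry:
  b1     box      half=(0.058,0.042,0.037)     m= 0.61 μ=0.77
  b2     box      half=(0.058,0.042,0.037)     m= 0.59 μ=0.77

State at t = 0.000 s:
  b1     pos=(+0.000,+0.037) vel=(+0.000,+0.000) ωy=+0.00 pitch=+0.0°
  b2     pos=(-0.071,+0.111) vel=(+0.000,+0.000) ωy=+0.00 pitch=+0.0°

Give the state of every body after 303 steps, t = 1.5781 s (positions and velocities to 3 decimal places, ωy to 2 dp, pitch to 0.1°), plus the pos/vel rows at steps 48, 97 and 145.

State at t = 1.5781 s:
  b1     pos=(+0.000,+0.037) vel=(+0.000,+0.000) ωy=+0.00 pitch=+0.0°
  b2     pos=(-0.126,+0.058) vel=(+0.000,+0.000) ωy=+0.00 pitch=-90.0°

Key-timestep trajectory:
   step    t(s)  b1.x    b1.z    b1.vx   b1.vz   b2.x    b2.z    b2.vx   b2.vz 
     48  0.2500   +0.000  +0.037  +0.000  +0.000   -0.097  +0.084  -0.172  -0.408
     97  0.5052   +0.000  +0.037  +0.000  +0.000   -0.144  +0.066  -0.021  +0.006
    145  0.7552   +0.000  +0.037  +0.000  +0.000   -0.122  +0.060  +0.035  +0.025


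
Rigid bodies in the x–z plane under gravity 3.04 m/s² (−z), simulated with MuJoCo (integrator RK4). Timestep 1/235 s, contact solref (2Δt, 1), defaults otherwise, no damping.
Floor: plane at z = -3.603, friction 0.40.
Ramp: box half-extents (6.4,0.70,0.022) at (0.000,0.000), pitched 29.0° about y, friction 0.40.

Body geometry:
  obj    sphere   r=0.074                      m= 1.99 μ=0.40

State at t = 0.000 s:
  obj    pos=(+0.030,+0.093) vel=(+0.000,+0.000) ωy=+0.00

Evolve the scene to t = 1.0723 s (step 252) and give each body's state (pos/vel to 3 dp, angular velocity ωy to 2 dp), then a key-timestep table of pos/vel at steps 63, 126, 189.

State at t = 1.0723 s:
  obj    pos=(+0.559,-0.200) vel=(+0.987,-0.547) ωy=+15.25

Key-timestep trajectory:
   step    t(s)  obj.x    obj.z    obj.vx   obj.vz 
     63  0.2681   +0.063  +0.075  +0.247  -0.137
    126  0.5362   +0.162  +0.020  +0.494  -0.274
    189  0.8043   +0.328  -0.072  +0.741  -0.410


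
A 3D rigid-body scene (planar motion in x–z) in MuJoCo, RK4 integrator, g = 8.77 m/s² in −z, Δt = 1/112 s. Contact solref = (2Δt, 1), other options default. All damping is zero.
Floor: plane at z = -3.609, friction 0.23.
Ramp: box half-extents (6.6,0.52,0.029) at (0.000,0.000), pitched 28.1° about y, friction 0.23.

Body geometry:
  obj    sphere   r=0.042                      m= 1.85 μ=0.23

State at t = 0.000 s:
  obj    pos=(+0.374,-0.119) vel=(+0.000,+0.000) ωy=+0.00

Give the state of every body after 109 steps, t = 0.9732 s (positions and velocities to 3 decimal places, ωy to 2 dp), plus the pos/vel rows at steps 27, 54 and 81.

State at t = 0.9732 s:
  obj    pos=(+1.607,-0.777) vel=(+2.533,-1.353) ωy=+68.34

Key-timestep trajectory:
   step    t(s)  obj.x    obj.z    obj.vx   obj.vz 
     27  0.2411   +0.450  -0.160  +0.628  -0.335
     54  0.4821   +0.677  -0.281  +1.255  -0.670
     81  0.7232   +1.055  -0.483  +1.883  -1.005


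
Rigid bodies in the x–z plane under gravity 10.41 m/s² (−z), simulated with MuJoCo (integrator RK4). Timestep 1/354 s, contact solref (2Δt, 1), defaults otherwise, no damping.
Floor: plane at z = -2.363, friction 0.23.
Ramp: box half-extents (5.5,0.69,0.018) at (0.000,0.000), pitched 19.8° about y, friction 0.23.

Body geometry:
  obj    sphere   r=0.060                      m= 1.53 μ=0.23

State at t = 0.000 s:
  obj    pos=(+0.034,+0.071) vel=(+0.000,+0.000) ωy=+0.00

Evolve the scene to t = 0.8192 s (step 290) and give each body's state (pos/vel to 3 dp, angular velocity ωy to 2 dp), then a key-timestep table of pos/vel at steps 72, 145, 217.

State at t = 0.8192 s:
  obj    pos=(+0.829,-0.216) vel=(+1.941,-0.699) ωy=+34.39

Key-timestep trajectory:
   step    t(s)  obj.x    obj.z    obj.vx   obj.vz 
     72  0.2034   +0.083  +0.053  +0.482  -0.174
    145  0.4096   +0.233  -0.001  +0.971  -0.349
    217  0.6130   +0.479  -0.090  +1.453  -0.523


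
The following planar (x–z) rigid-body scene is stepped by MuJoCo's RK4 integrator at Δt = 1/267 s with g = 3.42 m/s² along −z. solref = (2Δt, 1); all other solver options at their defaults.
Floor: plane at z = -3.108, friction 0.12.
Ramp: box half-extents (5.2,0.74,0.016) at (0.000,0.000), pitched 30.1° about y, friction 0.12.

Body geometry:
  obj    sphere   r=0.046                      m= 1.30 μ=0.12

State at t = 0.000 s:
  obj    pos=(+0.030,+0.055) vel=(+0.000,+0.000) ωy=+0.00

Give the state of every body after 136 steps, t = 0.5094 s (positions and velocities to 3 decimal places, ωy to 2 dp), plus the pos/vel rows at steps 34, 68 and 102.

State at t = 0.5094 s:
  obj    pos=(+0.182,-0.034) vel=(+0.597,-0.352) ωy=+9.80

Key-timestep trajectory:
   step    t(s)  obj.x    obj.z    obj.vx   obj.vz 
     34  0.1273   +0.039  +0.049  +0.150  -0.086
     68  0.2547   +0.068  +0.032  +0.300  -0.173
    102  0.3820   +0.116  +0.005  +0.450  -0.261


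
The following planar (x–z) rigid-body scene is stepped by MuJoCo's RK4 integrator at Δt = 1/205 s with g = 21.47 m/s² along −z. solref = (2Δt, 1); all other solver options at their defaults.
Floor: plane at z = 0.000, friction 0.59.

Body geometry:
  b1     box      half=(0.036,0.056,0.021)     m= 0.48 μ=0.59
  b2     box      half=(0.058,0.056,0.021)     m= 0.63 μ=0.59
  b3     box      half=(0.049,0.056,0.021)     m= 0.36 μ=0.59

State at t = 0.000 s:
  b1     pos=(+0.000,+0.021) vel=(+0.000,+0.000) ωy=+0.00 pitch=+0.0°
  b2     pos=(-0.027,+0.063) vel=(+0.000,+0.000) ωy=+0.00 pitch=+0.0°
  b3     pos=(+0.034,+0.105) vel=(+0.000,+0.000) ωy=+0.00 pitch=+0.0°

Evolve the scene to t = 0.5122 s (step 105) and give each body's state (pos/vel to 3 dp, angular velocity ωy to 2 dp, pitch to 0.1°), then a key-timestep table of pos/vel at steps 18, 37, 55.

State at t = 0.5122 s:
  b1     pos=(-0.001,+0.021) vel=(+0.000,+0.000) ωy=+0.00 pitch=+0.0°
  b2     pos=(-0.028,+0.063) vel=(+0.000,+0.000) ωy=+0.00 pitch=-0.1°
  b3     pos=(+0.056,+0.049) vel=(+0.000,+0.000) ωy=+0.00 pitch=+90.0°

Key-timestep trajectory:
   step    t(s)  b1.x    b1.z    b1.vx   b1.vz   b2.x    b2.z    b2.vx   b2.vz   b3.x    b3.z    b3.vx   b3.vz 
     18  0.0878   +0.000  +0.021  +0.000  +0.000   -0.027  +0.063  -0.001  +0.000   +0.038  +0.104  +0.118  -0.043
     37  0.1805   +0.000  +0.021  +0.000  +0.000   -0.027  +0.063  +0.000  +0.000   +0.058  +0.072  +0.257  -1.040
     55  0.2683   -0.001  +0.021  +0.000  +0.001   -0.028  +0.063  -0.001  +0.001   +0.056  +0.049  +0.072  -0.027


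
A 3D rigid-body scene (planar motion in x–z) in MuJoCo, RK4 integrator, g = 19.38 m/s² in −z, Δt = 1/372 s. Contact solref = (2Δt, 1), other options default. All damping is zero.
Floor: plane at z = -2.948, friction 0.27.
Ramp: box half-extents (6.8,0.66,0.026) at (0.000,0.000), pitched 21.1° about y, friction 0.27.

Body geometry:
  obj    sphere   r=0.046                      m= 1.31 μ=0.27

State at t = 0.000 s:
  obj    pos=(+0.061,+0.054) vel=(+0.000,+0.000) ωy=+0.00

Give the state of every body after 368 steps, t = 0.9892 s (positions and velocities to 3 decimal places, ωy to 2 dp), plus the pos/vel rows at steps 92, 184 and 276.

State at t = 0.9892 s:
  obj    pos=(+2.336,-0.824) vel=(+4.599,-1.775) ωy=+107.16

Key-timestep trajectory:
   step    t(s)  obj.x    obj.z    obj.vx   obj.vz 
     92  0.2473   +0.203  -0.001  +1.150  -0.444
    184  0.4946   +0.630  -0.166  +2.300  -0.887
    276  0.7419   +1.341  -0.440  +3.450  -1.331


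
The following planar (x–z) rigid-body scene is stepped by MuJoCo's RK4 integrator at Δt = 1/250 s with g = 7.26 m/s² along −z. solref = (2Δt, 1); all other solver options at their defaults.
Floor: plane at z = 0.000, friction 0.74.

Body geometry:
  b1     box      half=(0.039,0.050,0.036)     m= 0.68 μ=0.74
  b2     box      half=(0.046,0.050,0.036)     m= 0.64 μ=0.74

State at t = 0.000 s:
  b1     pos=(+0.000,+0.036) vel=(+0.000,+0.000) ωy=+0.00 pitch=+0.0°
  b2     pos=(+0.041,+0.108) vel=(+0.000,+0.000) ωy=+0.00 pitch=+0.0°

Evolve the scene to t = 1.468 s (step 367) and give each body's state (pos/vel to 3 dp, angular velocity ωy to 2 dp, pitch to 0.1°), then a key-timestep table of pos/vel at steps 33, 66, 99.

State at t = 1.468 s:
  b1     pos=(+0.000,+0.036) vel=(+0.000,+0.000) ωy=+0.00 pitch=+0.0°
  b2     pos=(+0.084,+0.046) vel=(+0.000,+0.000) ωy=+0.00 pitch=+90.0°

Key-timestep trajectory:
   step    t(s)  b1.x    b1.z    b1.vx   b1.vz   b2.x    b2.z    b2.vx   b2.vz 
     33  0.1320   +0.000  +0.036  +0.000  +0.000   +0.043  +0.108  +0.039  -0.005
     66  0.2640   +0.000  +0.036  +0.000  +0.000   +0.054  +0.105  +0.144  -0.078
     99  0.3960   +0.000  +0.036  +0.000  +0.000   +0.081  +0.066  +0.218  -0.684
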